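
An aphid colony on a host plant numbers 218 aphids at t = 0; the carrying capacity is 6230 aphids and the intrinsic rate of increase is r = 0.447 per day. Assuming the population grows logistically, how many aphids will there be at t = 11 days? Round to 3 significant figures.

5180 aphids

A = (K − N₀)/N₀ = (6230 − 218)/218 = 27.578.
N(t) = K/(1 + A·e^(−rt)) = 6230/(1 + 27.578×e^(−0.447×11)).
e^(−4.917) = 0.0073211; denominator = 1 + 27.578×0.0073211 = 1.2019.
N = 6230/1.2019 = 5183.46.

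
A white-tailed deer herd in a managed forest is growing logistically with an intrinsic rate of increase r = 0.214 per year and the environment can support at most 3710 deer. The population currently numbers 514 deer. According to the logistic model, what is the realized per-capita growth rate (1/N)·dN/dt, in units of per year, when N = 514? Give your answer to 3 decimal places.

(1/N)·dN/dt = r(1 − N/K) = 0.214 × (1 − 514/3710).
= 0.214 × 0.86146 = 0.18435.

0.184 per year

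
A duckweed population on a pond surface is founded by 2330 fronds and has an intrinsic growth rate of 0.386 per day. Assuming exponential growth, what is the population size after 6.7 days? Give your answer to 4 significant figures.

N(t) = N₀·e^(rt) = 2330 × e^(0.386×6.7) = 2330 × e^2.586.
e^2.586 ≈ 13.279, so N ≈ 2330 × 13.279 = 30940.6.

30940 fronds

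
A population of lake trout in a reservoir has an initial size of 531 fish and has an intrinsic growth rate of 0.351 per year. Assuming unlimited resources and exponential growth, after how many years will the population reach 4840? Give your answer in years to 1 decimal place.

6.3 years

Set N₀·e^(rt) = 4840: e^(0.351·t) = 4840/531 = 9.1149.
0.351·t = ln(9.1149) = 2.2099, so t = 2.2099/0.351 = 6.296.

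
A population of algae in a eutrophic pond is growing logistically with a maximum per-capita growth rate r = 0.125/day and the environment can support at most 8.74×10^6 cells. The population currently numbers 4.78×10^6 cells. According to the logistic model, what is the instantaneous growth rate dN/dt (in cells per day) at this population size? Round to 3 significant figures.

271000 cells per day

dN/dt = rN(1 − N/K) = 0.125 × 4.78×10^6 × (1 − 4.78×10^6/8.74×10^6).
1 − 4.78×10^6/8.74×10^6 = 0.45309; dN/dt = 0.125 × 4.78×10^6 × 0.45309 = 2.70721×10^5.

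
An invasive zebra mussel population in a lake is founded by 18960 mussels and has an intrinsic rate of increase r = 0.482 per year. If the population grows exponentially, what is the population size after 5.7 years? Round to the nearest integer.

295814 mussels

N(t) = N₀·e^(rt) = 18960 × e^(0.482×5.7) = 18960 × e^2.747.
e^2.747 ≈ 15.602, so N ≈ 18960 × 15.602 = 295814.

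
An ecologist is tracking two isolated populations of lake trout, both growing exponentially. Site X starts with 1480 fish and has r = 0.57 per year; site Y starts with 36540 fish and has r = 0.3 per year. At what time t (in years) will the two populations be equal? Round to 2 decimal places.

11.88 years

Set 1480·e^(0.57t) = 36540·e^(0.3t).
e^((0.57 − 0.3)t) = 36540/1480 → e^(0.27·t) = 24.689.
0.27·t = ln(24.689) = 3.2064, so t = 3.2064/0.27 = 11.875.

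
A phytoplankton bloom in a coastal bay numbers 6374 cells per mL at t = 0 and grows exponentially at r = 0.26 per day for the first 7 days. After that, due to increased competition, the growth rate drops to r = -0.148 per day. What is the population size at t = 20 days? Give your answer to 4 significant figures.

5744 cells per mL

Phase 1: N(7) = 6374·e^(0.26×7) = 6374·e^1.82 = 39339.4.
Phase 2 runs for 20 − 7 = 13 days at r = -0.148.
N(20) = 39339.4·e^(-0.148×13) = 39339.4·e^-1.924 = 5744.41.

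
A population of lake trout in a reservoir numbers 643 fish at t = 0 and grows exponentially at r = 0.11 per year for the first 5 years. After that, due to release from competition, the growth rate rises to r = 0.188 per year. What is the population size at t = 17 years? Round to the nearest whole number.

Phase 1: N(5) = 643·e^(0.11×5) = 643·e^0.55 = 1114.48.
Phase 2 runs for 17 − 5 = 12 years at r = 0.188.
N(17) = 1114.48·e^(0.188×12) = 1114.48·e^2.256 = 10637.5.

10638 fish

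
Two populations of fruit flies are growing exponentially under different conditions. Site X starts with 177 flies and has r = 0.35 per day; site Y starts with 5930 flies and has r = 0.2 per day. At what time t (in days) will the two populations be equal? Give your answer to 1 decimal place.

Set 177·e^(0.35t) = 5930·e^(0.2t).
e^((0.35 − 0.2)t) = 5930/177 → e^(0.15·t) = 33.503.
0.15·t = ln(33.503) = 3.5116, so t = 3.5116/0.15 = 23.411.

23.4 days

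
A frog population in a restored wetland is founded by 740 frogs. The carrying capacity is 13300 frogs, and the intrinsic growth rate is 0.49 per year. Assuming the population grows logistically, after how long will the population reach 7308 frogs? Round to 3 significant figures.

6.18 years

A = (K − N₀)/N₀ = (13300 − 740)/740 = 16.973.
Solve 13300/(1 + 16.973·e^(−0.49t)) = 7308: 1 + 16.973·e^(−0.49t) = 1.8199, so e^(−0.49t) = 0.0483076.
−0.49·t = ln(0.0483076) = -3.0302, so t = 3.0302/0.49 = 6.184.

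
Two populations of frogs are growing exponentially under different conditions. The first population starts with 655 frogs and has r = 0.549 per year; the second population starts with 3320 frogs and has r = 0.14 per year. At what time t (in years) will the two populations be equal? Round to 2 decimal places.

Set 655·e^(0.549t) = 3320·e^(0.14t).
e^((0.549 − 0.14)t) = 3320/655 → e^(0.409·t) = 5.0687.
0.409·t = ln(5.0687) = 1.6231, so t = 1.6231/0.409 = 3.9684.

3.97 years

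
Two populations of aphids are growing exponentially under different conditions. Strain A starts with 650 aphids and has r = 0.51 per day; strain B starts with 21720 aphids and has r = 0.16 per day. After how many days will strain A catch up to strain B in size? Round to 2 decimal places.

Set 650·e^(0.51t) = 21720·e^(0.16t).
e^((0.51 − 0.16)t) = 21720/650 → e^(0.35·t) = 33.415.
0.35·t = ln(33.415) = 3.509, so t = 3.509/0.35 = 10.026.

10.03 days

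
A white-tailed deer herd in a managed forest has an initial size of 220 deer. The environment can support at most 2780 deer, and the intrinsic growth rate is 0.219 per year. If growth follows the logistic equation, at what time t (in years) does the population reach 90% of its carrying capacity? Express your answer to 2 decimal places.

21.24 years

A = (K − N₀)/N₀ = (2780 − 220)/220 = 11.636.
Solve 2780/(1 + 11.636·e^(−0.219t)) = 2502: 1 + 11.636·e^(−0.219t) = 1.1111, so e^(−0.219t) = 0.00954861.
−0.219·t = ln(0.00954861) = -4.6514, so t = 4.6514/0.219 = 21.239.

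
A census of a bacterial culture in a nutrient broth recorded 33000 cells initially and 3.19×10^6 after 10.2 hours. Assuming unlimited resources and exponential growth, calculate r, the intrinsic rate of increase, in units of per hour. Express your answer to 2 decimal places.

0.45 per hour

From N(t) = N₀·e^(rt): e^(r·10.2) = 3.19×10^6/33000 = 96.667.
r·10.2 = ln(96.667) = 4.5713, so r = 4.5713/10.2 = 0.44816.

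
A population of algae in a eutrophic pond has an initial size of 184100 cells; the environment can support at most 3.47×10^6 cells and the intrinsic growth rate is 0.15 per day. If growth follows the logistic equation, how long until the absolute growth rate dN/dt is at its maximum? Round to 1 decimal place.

Logistic growth is fastest at N = K/2 = 1.735×10^6.
A = (K − N₀)/N₀ = 17.848. Set K/(1 + A·e^(−rt)) = K/2 → A·e^(−rt) = 1.
e^(−0.15t) = 1/17.848 = 0.0560273, so t = ln(17.848)/0.15 = 2.8819/0.15 = 19.213.

19.2 days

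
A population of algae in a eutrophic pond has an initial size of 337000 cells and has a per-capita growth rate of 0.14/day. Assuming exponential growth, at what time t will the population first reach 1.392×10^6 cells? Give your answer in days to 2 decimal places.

10.13 days

Set N₀·e^(rt) = 1.392×10^6: e^(0.14·t) = 1.392×10^6/337000 = 4.1306.
0.14·t = ln(4.1306) = 1.4184, so t = 1.4184/0.14 = 10.132.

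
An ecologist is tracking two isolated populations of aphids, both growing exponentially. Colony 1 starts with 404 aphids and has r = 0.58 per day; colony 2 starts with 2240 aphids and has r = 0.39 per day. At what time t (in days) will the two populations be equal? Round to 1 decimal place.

Set 404·e^(0.58t) = 2240·e^(0.39t).
e^((0.58 − 0.39)t) = 2240/404 → e^(0.19·t) = 5.5446.
0.19·t = ln(5.5446) = 1.7128, so t = 1.7128/0.19 = 9.0148.

9.0 days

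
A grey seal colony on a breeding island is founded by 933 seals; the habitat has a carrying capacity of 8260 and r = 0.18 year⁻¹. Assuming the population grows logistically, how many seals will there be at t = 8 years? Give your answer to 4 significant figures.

2887 seals

A = (K − N₀)/N₀ = (8260 − 933)/933 = 7.8532.
N(t) = K/(1 + A·e^(−rt)) = 8260/(1 + 7.8532×e^(−0.18×8)).
e^(−1.44) = 0.23693; denominator = 1 + 7.8532×0.23693 = 2.8606.
N = 8260/2.8606 = 2887.47.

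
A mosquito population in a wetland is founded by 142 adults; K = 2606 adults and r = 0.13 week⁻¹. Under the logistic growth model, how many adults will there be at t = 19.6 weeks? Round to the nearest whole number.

1105 adults

A = (K − N₀)/N₀ = (2606 − 142)/142 = 17.352.
N(t) = K/(1 + A·e^(−rt)) = 2606/(1 + 17.352×e^(−0.13×19.6)).
e^(−2.548) = 0.078238; denominator = 1 + 17.352×0.078238 = 2.3576.
N = 2606/2.3576 = 1105.36.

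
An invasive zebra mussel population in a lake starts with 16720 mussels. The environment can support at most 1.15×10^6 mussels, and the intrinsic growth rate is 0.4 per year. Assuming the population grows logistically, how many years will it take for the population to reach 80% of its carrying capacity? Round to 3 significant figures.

A = (K − N₀)/N₀ = (1.15×10^6 − 16720)/16720 = 67.78.
Solve 1.15×10^6/(1 + 67.78·e^(−0.4t)) = 920000: 1 + 67.78·e^(−0.4t) = 1.25, so e^(−0.4t) = 0.00368841.
−0.4·t = ln(0.00368841) = -5.6026, so t = 5.6026/0.4 = 14.006.

14.0 years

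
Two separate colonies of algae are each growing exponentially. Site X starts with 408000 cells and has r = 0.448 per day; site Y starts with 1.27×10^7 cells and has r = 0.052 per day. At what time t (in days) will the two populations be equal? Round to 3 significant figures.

8.68 days

Set 408000·e^(0.448t) = 1.27×10^7·e^(0.052t).
e^((0.448 − 0.052)t) = 1.27×10^7/408000 → e^(0.396·t) = 31.127.
0.396·t = ln(31.127) = 3.4381, so t = 3.4381/0.396 = 8.682.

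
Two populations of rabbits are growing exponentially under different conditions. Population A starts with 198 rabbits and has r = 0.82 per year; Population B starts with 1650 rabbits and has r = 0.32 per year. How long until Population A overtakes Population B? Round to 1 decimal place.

4.2 years

Set 198·e^(0.82t) = 1650·e^(0.32t).
e^((0.82 − 0.32)t) = 1650/198 → e^(0.5·t) = 8.3333.
0.5·t = ln(8.3333) = 2.1203, so t = 2.1203/0.5 = 4.2405.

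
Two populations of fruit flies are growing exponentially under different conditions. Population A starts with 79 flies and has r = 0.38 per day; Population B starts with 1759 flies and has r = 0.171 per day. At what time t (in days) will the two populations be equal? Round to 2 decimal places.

14.85 days

Set 79·e^(0.38t) = 1759·e^(0.171t).
e^((0.38 − 0.171)t) = 1759/79 → e^(0.209·t) = 22.266.
0.209·t = ln(22.266) = 3.1031, so t = 3.1031/0.209 = 14.847.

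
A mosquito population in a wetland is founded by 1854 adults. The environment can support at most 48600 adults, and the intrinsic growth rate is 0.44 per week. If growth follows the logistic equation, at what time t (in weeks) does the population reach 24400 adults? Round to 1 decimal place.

A = (K − N₀)/N₀ = (48600 − 1854)/1854 = 25.214.
Solve 48600/(1 + 25.214·e^(−0.44t)) = 24400: 1 + 25.214·e^(−0.44t) = 1.9918, so e^(−0.44t) = 0.0393361.
−0.44·t = ln(0.0393361) = -3.2356, so t = 3.2356/0.44 = 7.3537.

7.4 weeks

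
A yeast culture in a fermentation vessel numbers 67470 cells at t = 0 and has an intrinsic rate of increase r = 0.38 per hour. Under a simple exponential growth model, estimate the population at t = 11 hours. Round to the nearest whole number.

4410234 cells

N(t) = N₀·e^(rt) = 67470 × e^(0.38×11) = 67470 × e^4.18.
e^4.18 ≈ 65.366, so N ≈ 67470 × 65.366 = 4.410234×10^6.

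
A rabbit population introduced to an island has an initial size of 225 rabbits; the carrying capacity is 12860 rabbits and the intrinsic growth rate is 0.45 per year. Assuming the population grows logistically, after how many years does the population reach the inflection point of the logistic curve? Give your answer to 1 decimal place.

9.0 years

Logistic growth is fastest at N = K/2 = 6430.
A = (K − N₀)/N₀ = 56.156. Set K/(1 + A·e^(−rt)) = K/2 → A·e^(−rt) = 1.
e^(−0.45t) = 1/56.156 = 0.0178077, so t = ln(56.156)/0.45 = 4.0281/0.45 = 8.9514.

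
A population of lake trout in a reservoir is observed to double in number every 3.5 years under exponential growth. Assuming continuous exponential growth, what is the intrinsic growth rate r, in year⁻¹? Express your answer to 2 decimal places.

r = ln(2)/t_d = 0.6931/3.5 = 0.19804.

0.20 per year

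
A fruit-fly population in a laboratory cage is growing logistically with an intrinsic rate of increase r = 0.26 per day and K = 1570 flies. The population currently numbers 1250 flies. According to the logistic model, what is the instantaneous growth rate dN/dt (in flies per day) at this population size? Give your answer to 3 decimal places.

dN/dt = rN(1 − N/K) = 0.26 × 1250 × (1 − 1250/1570).
1 − 1250/1570 = 0.20382; dN/dt = 0.26 × 1250 × 0.20382 = 66.242.

66.242 flies per day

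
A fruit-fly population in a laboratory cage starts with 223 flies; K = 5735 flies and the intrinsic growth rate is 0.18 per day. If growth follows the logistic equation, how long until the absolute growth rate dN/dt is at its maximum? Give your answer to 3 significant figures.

17.8 days

Logistic growth is fastest at N = K/2 = 2867.5.
A = (K − N₀)/N₀ = 24.717. Set K/(1 + A·e^(−rt)) = K/2 → A·e^(−rt) = 1.
e^(−0.18t) = 1/24.717 = 0.0404572, so t = ln(24.717)/0.18 = 3.2075/0.18 = 17.82.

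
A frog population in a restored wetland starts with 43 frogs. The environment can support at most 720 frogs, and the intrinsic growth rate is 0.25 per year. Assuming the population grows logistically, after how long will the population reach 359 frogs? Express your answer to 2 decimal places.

11.00 years

A = (K − N₀)/N₀ = (720 − 43)/43 = 15.744.
Solve 720/(1 + 15.744·e^(−0.25t)) = 359: 1 + 15.744·e^(−0.25t) = 2.0056, so e^(−0.25t) = 0.0638694.
−0.25·t = ln(0.0638694) = -2.7509, so t = 2.7509/0.25 = 11.004.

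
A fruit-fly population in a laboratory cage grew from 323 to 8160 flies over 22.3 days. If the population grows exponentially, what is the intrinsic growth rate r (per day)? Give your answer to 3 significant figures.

0.145 per day

From N(t) = N₀·e^(rt): e^(r·22.3) = 8160/323 = 25.263.
r·22.3 = ln(25.263) = 3.2293, so r = 3.2293/22.3 = 0.14481.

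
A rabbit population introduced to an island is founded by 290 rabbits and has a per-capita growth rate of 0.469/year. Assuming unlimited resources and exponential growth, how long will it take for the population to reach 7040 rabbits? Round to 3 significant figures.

6.80 years

Set N₀·e^(rt) = 7040: e^(0.469·t) = 7040/290 = 24.276.
0.469·t = ln(24.276) = 3.1895, so t = 3.1895/0.469 = 6.8006.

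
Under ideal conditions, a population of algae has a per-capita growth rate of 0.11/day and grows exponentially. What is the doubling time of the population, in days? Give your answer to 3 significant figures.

6.30 days

Doubling time t_d = ln(2)/r = 0.6931/0.11 = 6.3013.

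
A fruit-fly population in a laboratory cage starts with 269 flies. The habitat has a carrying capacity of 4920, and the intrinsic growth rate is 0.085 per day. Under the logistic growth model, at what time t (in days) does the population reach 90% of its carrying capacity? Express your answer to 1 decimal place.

59.4 days

A = (K − N₀)/N₀ = (4920 − 269)/269 = 17.29.
Solve 4920/(1 + 17.29·e^(−0.085t)) = 4428: 1 + 17.29·e^(−0.085t) = 1.1111, so e^(−0.085t) = 0.00642634.
−0.085·t = ln(0.00642634) = -5.0474, so t = 5.0474/0.085 = 59.381.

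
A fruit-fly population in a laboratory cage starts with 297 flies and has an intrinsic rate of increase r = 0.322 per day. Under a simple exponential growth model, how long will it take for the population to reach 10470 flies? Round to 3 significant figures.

11.1 days

Set N₀·e^(rt) = 10470: e^(0.322·t) = 10470/297 = 35.253.
0.322·t = ln(35.253) = 3.5625, so t = 3.5625/0.322 = 11.064.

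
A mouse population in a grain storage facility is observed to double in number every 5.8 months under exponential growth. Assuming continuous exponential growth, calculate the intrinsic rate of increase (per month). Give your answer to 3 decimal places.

0.120 per month

r = ln(2)/t_d = 0.6931/5.8 = 0.11951.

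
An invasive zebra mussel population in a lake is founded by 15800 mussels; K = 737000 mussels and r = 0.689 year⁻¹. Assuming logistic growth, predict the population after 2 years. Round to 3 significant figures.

58900 mussels

A = (K − N₀)/N₀ = (737000 − 15800)/15800 = 45.646.
N(t) = K/(1 + A·e^(−rt)) = 737000/(1 + 45.646×e^(−0.689×2)).
e^(−1.378) = 0.25208; denominator = 1 + 45.646×0.25208 = 12.506.
N = 737000/12.506 = 58929.7.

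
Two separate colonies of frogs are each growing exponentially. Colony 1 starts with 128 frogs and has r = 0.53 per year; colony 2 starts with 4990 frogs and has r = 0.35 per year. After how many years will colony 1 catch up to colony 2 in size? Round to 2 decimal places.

Set 128·e^(0.53t) = 4990·e^(0.35t).
e^((0.53 − 0.35)t) = 4990/128 → e^(0.18·t) = 38.984.
0.18·t = ln(38.984) = 3.6632, so t = 3.6632/0.18 = 20.351.

20.35 years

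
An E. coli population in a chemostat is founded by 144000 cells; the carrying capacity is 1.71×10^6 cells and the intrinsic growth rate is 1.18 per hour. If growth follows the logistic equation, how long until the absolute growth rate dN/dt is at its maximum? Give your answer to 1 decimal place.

2.0 hours

Logistic growth is fastest at N = K/2 = 855000.
A = (K − N₀)/N₀ = 10.875. Set K/(1 + A·e^(−rt)) = K/2 → A·e^(−rt) = 1.
e^(−1.18t) = 1/10.875 = 0.091954, so t = ln(10.875)/1.18 = 2.3865/1.18 = 2.0224.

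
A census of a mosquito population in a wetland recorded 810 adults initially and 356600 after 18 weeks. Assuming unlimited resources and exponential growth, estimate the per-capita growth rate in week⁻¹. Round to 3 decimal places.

From N(t) = N₀·e^(rt): e^(r·18) = 356600/810 = 440.25.
r·18 = ln(440.25) = 6.0873, so r = 6.0873/18 = 0.33819.

0.338 per week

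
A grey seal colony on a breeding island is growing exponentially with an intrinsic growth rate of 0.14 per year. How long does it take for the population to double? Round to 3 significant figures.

4.95 years

Doubling time t_d = ln(2)/r = 0.6931/0.14 = 4.9511.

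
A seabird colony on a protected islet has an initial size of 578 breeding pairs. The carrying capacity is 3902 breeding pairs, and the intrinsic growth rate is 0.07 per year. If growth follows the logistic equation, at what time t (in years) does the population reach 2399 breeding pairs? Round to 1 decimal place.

31.7 years

A = (K − N₀)/N₀ = (3902 − 578)/578 = 5.7509.
Solve 3902/(1 + 5.7509·e^(−0.07t)) = 2399: 1 + 5.7509·e^(−0.07t) = 1.6265, so e^(−0.07t) = 0.108942.
−0.07·t = ln(0.108942) = -2.2169, so t = 2.2169/0.07 = 31.671.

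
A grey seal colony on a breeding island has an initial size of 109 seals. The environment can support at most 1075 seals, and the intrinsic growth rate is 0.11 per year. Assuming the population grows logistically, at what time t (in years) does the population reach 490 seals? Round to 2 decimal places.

18.22 years

A = (K − N₀)/N₀ = (1075 − 109)/109 = 8.8624.
Solve 1075/(1 + 8.8624·e^(−0.11t)) = 490: 1 + 8.8624·e^(−0.11t) = 2.1939, so e^(−0.11t) = 0.134713.
−0.11·t = ln(0.134713) = -2.0046, so t = 2.0046/0.11 = 18.224.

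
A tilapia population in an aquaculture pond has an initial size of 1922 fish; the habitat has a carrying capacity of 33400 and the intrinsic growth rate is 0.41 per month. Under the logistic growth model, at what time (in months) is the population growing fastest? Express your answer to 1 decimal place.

6.8 months

Logistic growth is fastest at N = K/2 = 16700.
A = (K − N₀)/N₀ = 16.378. Set K/(1 + A·e^(−rt)) = K/2 → A·e^(−rt) = 1.
e^(−0.41t) = 1/16.378 = 0.0610585, so t = ln(16.378)/0.41 = 2.7959/0.41 = 6.8193.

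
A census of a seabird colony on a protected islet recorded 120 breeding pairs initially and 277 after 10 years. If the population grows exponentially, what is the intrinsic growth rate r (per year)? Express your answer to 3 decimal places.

From N(t) = N₀·e^(rt): e^(r·10) = 277/120 = 2.3083.
r·10 = ln(2.3083) = 0.83653, so r = 0.83653/10 = 0.083653.

0.084 per year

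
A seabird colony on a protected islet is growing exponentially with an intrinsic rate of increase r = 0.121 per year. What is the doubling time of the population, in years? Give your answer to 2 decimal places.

5.73 years

Doubling time t_d = ln(2)/r = 0.6931/0.121 = 5.7285.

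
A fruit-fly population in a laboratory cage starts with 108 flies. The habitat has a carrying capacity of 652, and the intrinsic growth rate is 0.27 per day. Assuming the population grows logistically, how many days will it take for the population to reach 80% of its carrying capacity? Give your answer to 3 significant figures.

11.1 days

A = (K − N₀)/N₀ = (652 − 108)/108 = 5.037.
Solve 652/(1 + 5.037·e^(−0.27t)) = 521.6: 1 + 5.037·e^(−0.27t) = 1.25, so e^(−0.27t) = 0.0496324.
−0.27·t = ln(0.0496324) = -3.0031, so t = 3.0031/0.27 = 11.123.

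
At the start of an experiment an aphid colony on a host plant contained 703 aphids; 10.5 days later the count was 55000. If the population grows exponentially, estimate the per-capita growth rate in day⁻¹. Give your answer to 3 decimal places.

From N(t) = N₀·e^(rt): e^(r·10.5) = 55000/703 = 78.236.
r·10.5 = ln(78.236) = 4.3597, so r = 4.3597/10.5 = 0.41521.

0.415 per day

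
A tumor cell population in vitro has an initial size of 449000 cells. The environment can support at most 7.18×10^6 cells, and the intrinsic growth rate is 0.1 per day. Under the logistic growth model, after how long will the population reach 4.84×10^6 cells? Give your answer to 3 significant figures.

A = (K − N₀)/N₀ = (7.18×10^6 − 449000)/449000 = 14.991.
Solve 7.18×10^6/(1 + 14.991·e^(−0.1t)) = 4.84×10^6: 1 + 14.991·e^(−0.1t) = 1.4835, so e^(−0.1t) = 0.0322506.
−0.1·t = ln(0.0322506) = -3.4342, so t = 3.4342/0.1 = 34.342.

34.3 days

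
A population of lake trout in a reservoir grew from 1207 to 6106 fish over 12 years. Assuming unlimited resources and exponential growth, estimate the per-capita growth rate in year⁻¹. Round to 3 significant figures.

From N(t) = N₀·e^(rt): e^(r·12) = 6106/1207 = 5.0588.
r·12 = ln(5.0588) = 1.6211, so r = 1.6211/12 = 0.13509.

0.135 per year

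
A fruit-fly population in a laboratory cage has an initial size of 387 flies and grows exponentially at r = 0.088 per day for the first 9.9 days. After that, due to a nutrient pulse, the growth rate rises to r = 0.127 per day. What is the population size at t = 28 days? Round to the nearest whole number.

9213 flies

Phase 1: N(9.9) = 387·e^(0.088×9.9) = 387·e^0.8712 = 924.844.
Phase 2 runs for 28 − 9.9 = 18.1 days at r = 0.127.
N(28) = 924.844·e^(0.127×18.1) = 924.844·e^2.299 = 9212.58.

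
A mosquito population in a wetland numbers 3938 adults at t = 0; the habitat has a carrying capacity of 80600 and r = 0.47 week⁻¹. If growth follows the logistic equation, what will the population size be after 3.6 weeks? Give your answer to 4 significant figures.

17580 adults

A = (K − N₀)/N₀ = (80600 − 3938)/3938 = 19.467.
N(t) = K/(1 + A·e^(−rt)) = 80600/(1 + 19.467×e^(−0.47×3.6)).
e^(−1.692) = 0.18415; denominator = 1 + 19.467×0.18415 = 4.5849.
N = 80600/4.5849 = 17579.4.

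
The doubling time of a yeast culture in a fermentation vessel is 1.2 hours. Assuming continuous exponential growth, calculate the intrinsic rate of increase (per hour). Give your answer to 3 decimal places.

r = ln(2)/t_d = 0.6931/1.2 = 0.57762.

0.578 per hour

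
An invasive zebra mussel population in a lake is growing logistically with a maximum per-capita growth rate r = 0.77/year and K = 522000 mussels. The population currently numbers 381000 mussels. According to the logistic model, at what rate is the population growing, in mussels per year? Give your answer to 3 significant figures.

79200 mussels per year

dN/dt = rN(1 − N/K) = 0.77 × 381000 × (1 − 381000/522000).
1 − 381000/522000 = 0.27011; dN/dt = 0.77 × 381000 × 0.27011 = 79244.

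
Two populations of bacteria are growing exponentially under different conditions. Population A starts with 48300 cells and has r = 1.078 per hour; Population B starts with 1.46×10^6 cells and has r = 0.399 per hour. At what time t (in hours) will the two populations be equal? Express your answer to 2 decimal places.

Set 48300·e^(1.078t) = 1.46×10^6·e^(0.399t).
e^((1.078 − 0.399)t) = 1.46×10^6/48300 → e^(0.679·t) = 30.228.
0.679·t = ln(30.228) = 3.4088, so t = 3.4088/0.679 = 5.0203.

5.02 hours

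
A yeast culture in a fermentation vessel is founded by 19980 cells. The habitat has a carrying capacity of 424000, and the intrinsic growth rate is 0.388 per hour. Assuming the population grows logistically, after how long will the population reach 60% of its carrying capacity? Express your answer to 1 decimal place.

8.8 hours

A = (K − N₀)/N₀ = (424000 − 19980)/19980 = 20.221.
Solve 424000/(1 + 20.221·e^(−0.388t)) = 254400: 1 + 20.221·e^(−0.388t) = 1.6667, so e^(−0.388t) = 0.0329687.
−0.388·t = ln(0.0329687) = -3.4122, so t = 3.4122/0.388 = 8.7943.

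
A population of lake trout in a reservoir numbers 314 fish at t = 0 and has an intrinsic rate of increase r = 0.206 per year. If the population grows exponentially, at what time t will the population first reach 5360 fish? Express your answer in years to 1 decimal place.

Set N₀·e^(rt) = 5360: e^(0.206·t) = 5360/314 = 17.07.
0.206·t = ln(17.07) = 2.8373, so t = 2.8373/0.206 = 13.773.

13.8 years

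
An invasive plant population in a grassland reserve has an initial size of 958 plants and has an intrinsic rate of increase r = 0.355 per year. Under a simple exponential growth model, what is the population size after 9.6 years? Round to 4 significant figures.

N(t) = N₀·e^(rt) = 958 × e^(0.355×9.6) = 958 × e^3.408.
e^3.408 ≈ 30.205, so N ≈ 958 × 30.205 = 28936.2.

28940 plants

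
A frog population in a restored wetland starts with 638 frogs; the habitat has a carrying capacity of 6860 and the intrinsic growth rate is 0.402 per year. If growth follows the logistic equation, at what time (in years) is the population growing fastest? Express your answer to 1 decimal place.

Logistic growth is fastest at N = K/2 = 3430.
A = (K − N₀)/N₀ = 9.7524. Set K/(1 + A·e^(−rt)) = K/2 → A·e^(−rt) = 1.
e^(−0.402t) = 1/9.7524 = 0.102539, so t = ln(9.7524)/0.402 = 2.2775/0.402 = 5.6654.

5.7 years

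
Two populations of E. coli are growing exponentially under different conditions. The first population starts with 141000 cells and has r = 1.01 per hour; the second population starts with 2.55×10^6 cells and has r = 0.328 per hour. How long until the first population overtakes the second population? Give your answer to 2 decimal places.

Set 141000·e^(1.01t) = 2.55×10^6·e^(0.328t).
e^((1.01 − 0.328)t) = 2.55×10^6/141000 → e^(0.682·t) = 18.085.
0.682·t = ln(18.085) = 2.8951, so t = 2.8951/0.682 = 4.245.

4.24 hours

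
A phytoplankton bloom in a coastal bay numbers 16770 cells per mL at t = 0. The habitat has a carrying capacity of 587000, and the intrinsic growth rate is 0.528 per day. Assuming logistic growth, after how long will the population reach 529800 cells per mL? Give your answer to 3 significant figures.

10.9 days

A = (K − N₀)/N₀ = (587000 − 16770)/16770 = 34.003.
Solve 587000/(1 + 34.003·e^(−0.528t)) = 529800: 1 + 34.003·e^(−0.528t) = 1.108, so e^(−0.528t) = 0.00317517.
−0.528·t = ln(0.00317517) = -5.7524, so t = 5.7524/0.528 = 10.895.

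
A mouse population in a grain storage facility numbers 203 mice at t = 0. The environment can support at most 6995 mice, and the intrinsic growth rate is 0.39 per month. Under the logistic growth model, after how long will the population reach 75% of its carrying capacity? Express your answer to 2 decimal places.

11.82 months

A = (K − N₀)/N₀ = (6995 − 203)/203 = 33.458.
Solve 6995/(1 + 33.458·e^(−0.39t)) = 5246.25: 1 + 33.458·e^(−0.39t) = 1.3333, so e^(−0.39t) = 0.0099627.
−0.39·t = ln(0.0099627) = -4.6089, so t = 4.6089/0.39 = 11.818.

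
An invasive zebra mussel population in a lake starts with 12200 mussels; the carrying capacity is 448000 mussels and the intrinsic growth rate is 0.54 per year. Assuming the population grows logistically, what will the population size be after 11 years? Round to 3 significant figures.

A = (K − N₀)/N₀ = (448000 − 12200)/12200 = 35.721.
N(t) = K/(1 + A·e^(−rt)) = 448000/(1 + 35.721×e^(−0.54×11)).
e^(−5.94) = 0.002632; denominator = 1 + 35.721×0.002632 = 1.094.
N = 448000/1.094 = 409499.

409000 mussels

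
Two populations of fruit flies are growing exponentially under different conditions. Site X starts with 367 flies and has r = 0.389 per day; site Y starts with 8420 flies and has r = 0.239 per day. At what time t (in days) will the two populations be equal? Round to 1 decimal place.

Set 367·e^(0.389t) = 8420·e^(0.239t).
e^((0.389 − 0.239)t) = 8420/367 → e^(0.15·t) = 22.943.
0.15·t = ln(22.943) = 3.133, so t = 3.133/0.15 = 20.887.

20.9 days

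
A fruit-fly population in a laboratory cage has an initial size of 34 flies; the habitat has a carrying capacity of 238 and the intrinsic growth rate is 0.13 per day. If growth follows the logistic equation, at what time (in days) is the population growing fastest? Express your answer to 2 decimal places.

Logistic growth is fastest at N = K/2 = 119.
A = (K − N₀)/N₀ = 6. Set K/(1 + A·e^(−rt)) = K/2 → A·e^(−rt) = 1.
e^(−0.13t) = 1/6 = 0.166667, so t = ln(6)/0.13 = 1.7918/0.13 = 13.783.

13.78 days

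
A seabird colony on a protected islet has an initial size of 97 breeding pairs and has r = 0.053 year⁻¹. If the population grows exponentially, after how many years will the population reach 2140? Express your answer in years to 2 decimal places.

58.37 years

Set N₀·e^(rt) = 2140: e^(0.053·t) = 2140/97 = 22.062.
0.053·t = ln(22.062) = 3.0939, so t = 3.0939/0.053 = 58.375.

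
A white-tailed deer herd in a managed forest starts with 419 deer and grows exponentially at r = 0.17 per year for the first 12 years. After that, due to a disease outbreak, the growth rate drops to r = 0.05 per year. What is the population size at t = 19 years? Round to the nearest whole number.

4573 deer

Phase 1: N(12) = 419·e^(0.17×12) = 419·e^2.04 = 3222.37.
Phase 2 runs for 19 − 12 = 7 years at r = 0.05.
N(19) = 3222.37·e^(0.05×7) = 3222.37·e^0.35 = 4572.75.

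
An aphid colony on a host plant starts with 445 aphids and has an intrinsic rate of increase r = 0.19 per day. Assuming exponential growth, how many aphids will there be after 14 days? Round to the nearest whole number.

N(t) = N₀·e^(rt) = 445 × e^(0.19×14) = 445 × e^2.66.
e^2.66 ≈ 14.296, so N ≈ 445 × 14.296 = 6361.85.

6362 aphids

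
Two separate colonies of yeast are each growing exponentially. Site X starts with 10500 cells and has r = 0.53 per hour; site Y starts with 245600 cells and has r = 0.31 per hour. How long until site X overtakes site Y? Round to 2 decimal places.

Set 10500·e^(0.53t) = 245600·e^(0.31t).
e^((0.53 − 0.31)t) = 245600/10500 → e^(0.22·t) = 23.39.
0.22·t = ln(23.39) = 3.1523, so t = 3.1523/0.22 = 14.329.

14.33 hours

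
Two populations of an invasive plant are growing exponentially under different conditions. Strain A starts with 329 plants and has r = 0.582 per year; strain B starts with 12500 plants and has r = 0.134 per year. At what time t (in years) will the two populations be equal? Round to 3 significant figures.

8.12 years

Set 329·e^(0.582t) = 12500·e^(0.134t).
e^((0.582 − 0.134)t) = 12500/329 → e^(0.448·t) = 37.994.
0.448·t = ln(37.994) = 3.6374, so t = 3.6374/0.448 = 8.1193.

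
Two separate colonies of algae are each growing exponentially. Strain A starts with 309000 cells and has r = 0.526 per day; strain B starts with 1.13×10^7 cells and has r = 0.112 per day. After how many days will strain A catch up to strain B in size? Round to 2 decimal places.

Set 309000·e^(0.526t) = 1.13×10^7·e^(0.112t).
e^((0.526 − 0.112)t) = 1.13×10^7/309000 → e^(0.414·t) = 36.57.
0.414·t = ln(36.57) = 3.5992, so t = 3.5992/0.414 = 8.6938.

8.69 days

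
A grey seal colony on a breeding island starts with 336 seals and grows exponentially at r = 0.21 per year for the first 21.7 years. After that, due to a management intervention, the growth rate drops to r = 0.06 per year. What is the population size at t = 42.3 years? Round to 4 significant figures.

110200 seals

Phase 1: N(21.7) = 336·e^(0.21×21.7) = 336·e^4.557 = 32019.8.
Phase 2 runs for 42.3 − 21.7 = 20.6 years at r = 0.06.
N(42.3) = 32019.8·e^(0.06×20.6) = 32019.8·e^1.236 = 110207.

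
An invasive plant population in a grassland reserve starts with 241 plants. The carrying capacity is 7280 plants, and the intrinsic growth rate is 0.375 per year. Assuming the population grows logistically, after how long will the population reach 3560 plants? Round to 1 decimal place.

A = (K − N₀)/N₀ = (7280 − 241)/241 = 29.207.
Solve 7280/(1 + 29.207·e^(−0.375t)) = 3560: 1 + 29.207·e^(−0.375t) = 2.0449, so e^(−0.375t) = 0.0357766.
−0.375·t = ln(0.0357766) = -3.3305, so t = 3.3305/0.375 = 8.8812.

8.9 years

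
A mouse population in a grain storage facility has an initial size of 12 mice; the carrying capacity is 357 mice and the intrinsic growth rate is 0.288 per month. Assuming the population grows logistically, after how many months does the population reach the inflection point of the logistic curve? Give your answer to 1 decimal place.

11.7 months

Logistic growth is fastest at N = K/2 = 178.5.
A = (K − N₀)/N₀ = 28.75. Set K/(1 + A·e^(−rt)) = K/2 → A·e^(−rt) = 1.
e^(−0.288t) = 1/28.75 = 0.0347826, so t = ln(28.75)/0.288 = 3.3586/0.288 = 11.662.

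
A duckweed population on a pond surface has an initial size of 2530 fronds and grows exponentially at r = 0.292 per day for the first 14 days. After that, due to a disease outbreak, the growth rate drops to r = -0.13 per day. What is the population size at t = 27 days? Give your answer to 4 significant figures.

Phase 1: N(14) = 2530·e^(0.292×14) = 2530·e^4.088 = 150840.
Phase 2 runs for 27 − 14 = 13 days at r = -0.13.
N(27) = 150840·e^(-0.13×13) = 150840·e^-1.69 = 27832.9.

27830 fronds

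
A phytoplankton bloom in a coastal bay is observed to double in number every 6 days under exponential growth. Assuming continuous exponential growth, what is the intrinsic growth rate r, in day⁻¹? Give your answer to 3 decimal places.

r = ln(2)/t_d = 0.6931/6 = 0.11552.

0.116 per day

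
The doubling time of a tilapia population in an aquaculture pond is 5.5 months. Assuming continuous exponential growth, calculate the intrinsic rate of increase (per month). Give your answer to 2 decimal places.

r = ln(2)/t_d = 0.6931/5.5 = 0.12603.

0.13 per month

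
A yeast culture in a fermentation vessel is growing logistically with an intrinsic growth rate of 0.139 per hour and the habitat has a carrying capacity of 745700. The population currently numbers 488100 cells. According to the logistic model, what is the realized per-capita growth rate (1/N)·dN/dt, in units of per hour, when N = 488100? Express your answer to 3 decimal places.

0.048 per hour

(1/N)·dN/dt = r(1 − N/K) = 0.139 × (1 − 488100/745700).
= 0.139 × 0.34545 = 0.048017.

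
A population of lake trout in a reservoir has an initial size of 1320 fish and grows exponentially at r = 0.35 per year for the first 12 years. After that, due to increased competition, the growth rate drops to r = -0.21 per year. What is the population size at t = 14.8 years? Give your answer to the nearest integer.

48893 fish

Phase 1: N(12) = 1320·e^(0.35×12) = 1320·e^4.2 = 88026.
Phase 2 runs for 14.8 − 12 = 2.8 years at r = -0.21.
N(14.8) = 88026·e^(-0.21×2.8) = 88026·e^-0.588 = 48892.9.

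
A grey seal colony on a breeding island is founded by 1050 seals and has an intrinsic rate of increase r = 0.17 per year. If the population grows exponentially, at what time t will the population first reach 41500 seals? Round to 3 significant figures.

Set N₀·e^(rt) = 41500: e^(0.17·t) = 41500/1050 = 39.524.
0.17·t = ln(39.524) = 3.6769, so t = 3.6769/0.17 = 21.629.

21.6 years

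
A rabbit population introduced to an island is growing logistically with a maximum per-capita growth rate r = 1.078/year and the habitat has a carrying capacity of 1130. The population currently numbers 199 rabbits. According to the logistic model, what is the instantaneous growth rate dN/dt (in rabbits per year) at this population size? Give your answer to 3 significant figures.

177 rabbits per year

dN/dt = rN(1 − N/K) = 1.078 × 199 × (1 − 199/1130).
1 − 199/1130 = 0.82389; dN/dt = 1.078 × 199 × 0.82389 = 176.74.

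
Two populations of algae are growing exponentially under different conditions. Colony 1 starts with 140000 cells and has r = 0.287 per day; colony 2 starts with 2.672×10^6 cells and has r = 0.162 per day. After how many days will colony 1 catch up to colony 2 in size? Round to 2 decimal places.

Set 140000·e^(0.287t) = 2.672×10^6·e^(0.162t).
e^((0.287 − 0.162)t) = 2.672×10^6/140000 → e^(0.125·t) = 19.086.
0.125·t = ln(19.086) = 2.9489, so t = 2.9489/0.125 = 23.592.

23.59 days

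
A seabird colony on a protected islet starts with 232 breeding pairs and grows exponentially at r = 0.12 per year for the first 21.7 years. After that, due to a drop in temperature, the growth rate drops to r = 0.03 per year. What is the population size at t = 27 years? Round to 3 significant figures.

3680 breeding pairs

Phase 1: N(21.7) = 232·e^(0.12×21.7) = 232·e^2.604 = 3136.11.
Phase 2 runs for 27 − 21.7 = 5.3 years at r = 0.03.
N(27) = 3136.11·e^(0.03×5.3) = 3136.11·e^0.159 = 3676.58.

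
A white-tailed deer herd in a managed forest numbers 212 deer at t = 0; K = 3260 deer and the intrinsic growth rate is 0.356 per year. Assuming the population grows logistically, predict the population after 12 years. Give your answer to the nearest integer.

2715 deer

A = (K − N₀)/N₀ = (3260 − 212)/212 = 14.377.
N(t) = K/(1 + A·e^(−rt)) = 3260/(1 + 14.377×e^(−0.356×12)).
e^(−4.272) = 0.013954; denominator = 1 + 14.377×0.013954 = 1.2006.
N = 3260/1.2006 = 2715.26.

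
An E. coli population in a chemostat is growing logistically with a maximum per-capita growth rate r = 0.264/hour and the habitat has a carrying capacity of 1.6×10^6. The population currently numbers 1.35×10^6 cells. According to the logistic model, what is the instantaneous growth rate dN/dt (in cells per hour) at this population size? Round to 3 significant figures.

dN/dt = rN(1 − N/K) = 0.264 × 1.35×10^6 × (1 − 1.35×10^6/1.6×10^6).
1 − 1.35×10^6/1.6×10^6 = 0.15625; dN/dt = 0.264 × 1.35×10^6 × 0.15625 = 55688.

55700 cells per hour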